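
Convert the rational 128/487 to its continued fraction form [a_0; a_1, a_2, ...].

[0; 3, 1, 4, 8, 3]

Run the Euclidean algorithm on 128 and 487; the successive quotients are the partial quotients a_0, a_1, ... (each step inverts the fractional part left over by the previous one):
  128 = 0*487 + 128, so a_0 = 0.
  487 = 3*128 + 103, so a_1 = 3.
  128 = 1*103 + 25, so a_2 = 1.
  103 = 4*25 + 3, so a_3 = 4.
  25 = 8*3 + 1, so a_4 = 8.
  3 = 3*1 + 0, so a_5 = 3.
The remainder reaches 0 after 6 divisions, so the expansion has 6 partial quotients, read off in order.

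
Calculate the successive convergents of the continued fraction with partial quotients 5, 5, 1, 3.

Using the convergent recurrence p_i = a_i*p_{i-1} + p_{i-2}, q_i = a_i*q_{i-1} + q_{i-2} with p_{-2}=0, p_{-1}=1, q_{-2}=1, q_{-1}=0:
  i=0: a_0=5, p_0 = 5*1 + 0 = 5, q_0 = 5*0 + 1 = 1.
  i=1: a_1=5, p_1 = 5*5 + 1 = 26, q_1 = 5*1 + 0 = 5.
  i=2: a_2=1, p_2 = 1*26 + 5 = 31, q_2 = 1*5 + 1 = 6.
  i=3: a_3=3, p_3 = 3*31 + 26 = 119, q_3 = 3*6 + 5 = 23.

5/1, 26/5, 31/6, 119/23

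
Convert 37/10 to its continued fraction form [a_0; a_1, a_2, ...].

Run the Euclidean algorithm on 37 and 10; the successive quotients are the partial quotients a_0, a_1, ... (each step inverts the fractional part left over by the previous one):
  37 = 3*10 + 7, so a_0 = 3.
  10 = 1*7 + 3, so a_1 = 1.
  7 = 2*3 + 1, so a_2 = 2.
  3 = 3*1 + 0, so a_3 = 3.
The remainder reaches 0 after 4 divisions, so the expansion has 4 partial quotients, read off in order.

[3; 1, 2, 3]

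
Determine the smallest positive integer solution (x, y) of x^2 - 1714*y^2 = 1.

First expand sqrt(1714) as a continued fraction. With x_i = (sqrt(1714) + m_i)/d_i and (m_0, d_0) = (0, 1): a_0 = floor(sqrt(1714)) = 41, since 41^2 = 1681 <= 1714 < 1764 = 42^2.
Iterate m_{i+1} = d_i*a_i - m_i, d_{i+1} = (1714 - m_{i+1}^2)/d_i, a_{i+1} = floor((a_0 + m_{i+1})/d_{i+1}):
  m_1 = 1*41 - 0 = 41, d_1 = (1714 - 41^2)/1 = 33/1 = 33, a_1 = floor((41 + 41)/33) = 2.
  m_2 = 33*2 - 41 = 25, d_2 = (1714 - 25^2)/33 = 1089/33 = 33, a_2 = floor((41 + 25)/33) = 2.
  m_3 = 33*2 - 25 = 41, d_3 = (1714 - 41^2)/33 = 33/33 = 1, a_3 = floor((41 + 41)/1) = 82.
  m_4 = 1*82 - 41 = 41, d_4 = (1714 - 41^2)/1 = 33/1 = 33: (m_4, d_4) = (m_1, d_1) = (41, 33), so from here the quotients repeat a_1, ..., a_3; the period length is 3.
So sqrt(1714) = [41; (2, 2, 82)] with period length k = 3.
k is odd, so (p_{k-1}, q_{k-1}) only solves x^2 - 1714y^2 = -1 and the fundamental solution of x^2 - 1714y^2 = 1 is (p_{2k-1}, q_{2k-1}) = (p_5, q_5); compute convergents through index 5, running through the period twice.
Convergents (p_i = a_i*p_{i-1} + p_{i-2}, q_i = a_i*q_{i-1} + q_{i-2} with p_{-2}=0, p_{-1}=1, q_{-2}=1, q_{-1}=0):
  i=0: a_0=41, p_0 = 41*1 + 0 = 41, q_0 = 41*0 + 1 = 1.
  i=1: a_1=2, p_1 = 2*41 + 1 = 83, q_1 = 2*1 + 0 = 2.
  i=2: a_2=2, p_2 = 2*83 + 41 = 207, q_2 = 2*2 + 1 = 5.
  i=3: a_3=82, p_3 = 82*207 + 83 = 17057, q_3 = 82*5 + 2 = 412.
  i=4: a_4=2, p_4 = 2*17057 + 207 = 34321, q_4 = 2*412 + 5 = 829.
  i=5: a_5=2, p_5 = 2*34321 + 17057 = 85699, q_5 = 2*829 + 412 = 2070.
Indeed p_2^2 - 1714*q_2^2 = 42849 - 42850 = -1, not +1.
Check: 85699^2 - 1714*2070^2 = 7344318601 - 7344318600 = 1, so (x, y) = (85699, 2070) solves the equation, and by the theorem it is the least positive solution.

(x, y) = (85699, 2070)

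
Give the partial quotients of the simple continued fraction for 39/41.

[0; 1, 19, 2]

Run the Euclidean algorithm on 39 and 41; the successive quotients are the partial quotients a_0, a_1, ... (each step inverts the fractional part left over by the previous one):
  39 = 0*41 + 39, so a_0 = 0.
  41 = 1*39 + 2, so a_1 = 1.
  39 = 19*2 + 1, so a_2 = 19.
  2 = 2*1 + 0, so a_3 = 2.
The remainder reaches 0 after 4 divisions, so the expansion has 4 partial quotients, read off in order.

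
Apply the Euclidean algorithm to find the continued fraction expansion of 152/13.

Run the Euclidean algorithm on 152 and 13; the successive quotients are the partial quotients a_0, a_1, ... (each step inverts the fractional part left over by the previous one):
  152 = 11*13 + 9, so a_0 = 11.
  13 = 1*9 + 4, so a_1 = 1.
  9 = 2*4 + 1, so a_2 = 2.
  4 = 4*1 + 0, so a_3 = 4.
The remainder reaches 0 after 4 divisions, so the expansion has 4 partial quotients, read off in order.

[11; 1, 2, 4]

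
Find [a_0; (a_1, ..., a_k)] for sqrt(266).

Write x_i = (sqrt(266) + m_i)/d_i with (m_0, d_0) = (0, 1). a_0 = floor(sqrt(266)) = 16, since 16^2 = 256 <= 266 < 289 = 17^2.
Iterate m_{i+1} = d_i*a_i - m_i, d_{i+1} = (266 - m_{i+1}^2)/d_i, a_{i+1} = floor((a_0 + m_{i+1})/d_{i+1}):
  m_1 = 1*16 - 0 = 16, d_1 = (266 - 16^2)/1 = 10/1 = 10, a_1 = floor((16 + 16)/10) = 3.
  m_2 = 10*3 - 16 = 14, d_2 = (266 - 14^2)/10 = 70/10 = 7, a_2 = floor((16 + 14)/7) = 4.
  m_3 = 7*4 - 14 = 14, d_3 = (266 - 14^2)/7 = 70/7 = 10, a_3 = floor((16 + 14)/10) = 3.
  m_4 = 10*3 - 14 = 16, d_4 = (266 - 16^2)/10 = 10/10 = 1, a_4 = floor((16 + 16)/1) = 32.
  m_5 = 1*32 - 16 = 16, d_5 = (266 - 16^2)/1 = 10/1 = 10: (m_5, d_5) = (m_1, d_1) = (16, 10), so from here the quotients repeat a_1, ..., a_4; the period length is 4.
Hence the expansion of sqrt(266) is a_0 = 16 followed by the repeating block 3, 4, 3, 32 (period 4).

[16; (3, 4, 3, 32)]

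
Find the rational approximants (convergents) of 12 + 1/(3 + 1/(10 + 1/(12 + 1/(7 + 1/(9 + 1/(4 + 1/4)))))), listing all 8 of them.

12/1, 37/3, 382/31, 4621/375, 32729/2656, 299182/24279, 1229457/99772, 5217010/423367

Using the convergent recurrence p_i = a_i*p_{i-1} + p_{i-2}, q_i = a_i*q_{i-1} + q_{i-2} with p_{-2}=0, p_{-1}=1, q_{-2}=1, q_{-1}=0:
  i=0: a_0=12, p_0 = 12*1 + 0 = 12, q_0 = 12*0 + 1 = 1.
  i=1: a_1=3, p_1 = 3*12 + 1 = 37, q_1 = 3*1 + 0 = 3.
  i=2: a_2=10, p_2 = 10*37 + 12 = 382, q_2 = 10*3 + 1 = 31.
  i=3: a_3=12, p_3 = 12*382 + 37 = 4621, q_3 = 12*31 + 3 = 375.
  i=4: a_4=7, p_4 = 7*4621 + 382 = 32729, q_4 = 7*375 + 31 = 2656.
  i=5: a_5=9, p_5 = 9*32729 + 4621 = 299182, q_5 = 9*2656 + 375 = 24279.
  i=6: a_6=4, p_6 = 4*299182 + 32729 = 1229457, q_6 = 4*24279 + 2656 = 99772.
  i=7: a_7=4, p_7 = 4*1229457 + 299182 = 5217010, q_7 = 4*99772 + 24279 = 423367.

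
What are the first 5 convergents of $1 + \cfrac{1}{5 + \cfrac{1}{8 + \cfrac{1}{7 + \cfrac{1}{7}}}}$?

Using the convergent recurrence p_i = a_i*p_{i-1} + p_{i-2}, q_i = a_i*q_{i-1} + q_{i-2} with p_{-2}=0, p_{-1}=1, q_{-2}=1, q_{-1}=0:
  i=0: a_0=1, p_0 = 1*1 + 0 = 1, q_0 = 1*0 + 1 = 1.
  i=1: a_1=5, p_1 = 5*1 + 1 = 6, q_1 = 5*1 + 0 = 5.
  i=2: a_2=8, p_2 = 8*6 + 1 = 49, q_2 = 8*5 + 1 = 41.
  i=3: a_3=7, p_3 = 7*49 + 6 = 349, q_3 = 7*41 + 5 = 292.
  i=4: a_4=7, p_4 = 7*349 + 49 = 2492, q_4 = 7*292 + 41 = 2085.

1/1, 6/5, 49/41, 349/292, 2492/2085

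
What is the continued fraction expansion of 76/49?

Run the Euclidean algorithm on 76 and 49; the successive quotients are the partial quotients a_0, a_1, ... (each step inverts the fractional part left over by the previous one):
  76 = 1*49 + 27, so a_0 = 1.
  49 = 1*27 + 22, so a_1 = 1.
  27 = 1*22 + 5, so a_2 = 1.
  22 = 4*5 + 2, so a_3 = 4.
  5 = 2*2 + 1, so a_4 = 2.
  2 = 2*1 + 0, so a_5 = 2.
The remainder reaches 0 after 6 divisions, so the expansion has 6 partial quotients, read off in order.

[1; 1, 1, 4, 2, 2]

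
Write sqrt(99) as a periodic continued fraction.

Write x_i = (sqrt(99) + m_i)/d_i with (m_0, d_0) = (0, 1). a_0 = floor(sqrt(99)) = 9, since 9^2 = 81 <= 99 < 100 = 10^2.
Iterate m_{i+1} = d_i*a_i - m_i, d_{i+1} = (99 - m_{i+1}^2)/d_i, a_{i+1} = floor((a_0 + m_{i+1})/d_{i+1}):
  m_1 = 1*9 - 0 = 9, d_1 = (99 - 9^2)/1 = 18/1 = 18, a_1 = floor((9 + 9)/18) = 1.
  m_2 = 18*1 - 9 = 9, d_2 = (99 - 9^2)/18 = 18/18 = 1, a_2 = floor((9 + 9)/1) = 18.
  m_3 = 1*18 - 9 = 9, d_3 = (99 - 9^2)/1 = 18/1 = 18: (m_3, d_3) = (m_1, d_1) = (9, 18), so from here the quotients repeat a_1, a_2; the period length is 2.
Hence the expansion of sqrt(99) is a_0 = 9 followed by the repeating block 1, 18 (period 2).

[9; (1, 18)]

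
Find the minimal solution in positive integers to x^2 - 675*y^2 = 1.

(x, y) = (26, 1)

First expand sqrt(675) as a continued fraction. With x_i = (sqrt(675) + m_i)/d_i and (m_0, d_0) = (0, 1): a_0 = floor(sqrt(675)) = 25, since 25^2 = 625 <= 675 < 676 = 26^2.
Iterate m_{i+1} = d_i*a_i - m_i, d_{i+1} = (675 - m_{i+1}^2)/d_i, a_{i+1} = floor((a_0 + m_{i+1})/d_{i+1}):
  m_1 = 1*25 - 0 = 25, d_1 = (675 - 25^2)/1 = 50/1 = 50, a_1 = floor((25 + 25)/50) = 1.
  m_2 = 50*1 - 25 = 25, d_2 = (675 - 25^2)/50 = 50/50 = 1, a_2 = floor((25 + 25)/1) = 50.
  m_3 = 1*50 - 25 = 25, d_3 = (675 - 25^2)/1 = 50/1 = 50: (m_3, d_3) = (m_1, d_1) = (25, 50), so from here the quotients repeat a_1, a_2; the period length is 2.
So sqrt(675) = [25; (1, 50)] with period length k = 2.
k is even, so the fundamental solution of x^2 - 675y^2 = 1 is (p_{k-1}, q_{k-1}) = (p_1, q_1); compute convergents through index 1.
Convergents (p_i = a_i*p_{i-1} + p_{i-2}, q_i = a_i*q_{i-1} + q_{i-2} with p_{-2}=0, p_{-1}=1, q_{-2}=1, q_{-1}=0):
  i=0: a_0=25, p_0 = 25*1 + 0 = 25, q_0 = 25*0 + 1 = 1.
  i=1: a_1=1, p_1 = 1*25 + 1 = 26, q_1 = 1*1 + 0 = 1.
Check: 26^2 - 675*1^2 = 676 - 675 = 1, so (x, y) = (26, 1) solves the equation, and by the theorem it is the least positive solution.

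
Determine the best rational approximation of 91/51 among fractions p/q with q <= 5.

9/5

Expand x = 91/51 as a continued fraction with the Euclidean algorithm:
  91 = 1*51 + 40, so a_0 = 1.
  51 = 1*40 + 11, so a_1 = 1.
  40 = 3*11 + 7, so a_2 = 3.
  11 = 1*7 + 4, so a_3 = 1.
  7 = 1*4 + 3, so a_4 = 1.
  4 = 1*3 + 1, so a_5 = 1.
  3 = 3*1 + 0, so a_6 = 3.
so x = [1; 1, 3, 1, 1, 1, 3].
Convergents (p_i = a_i*p_{i-1} + p_{i-2}, q_i = a_i*q_{i-1} + q_{i-2} with p_{-2}=0, p_{-1}=1, q_{-2}=1, q_{-1}=0), until the denominator exceeds 5:
  i=0: a_0=1, p_0 = 1*1 + 0 = 1, q_0 = 1*0 + 1 = 1.
  i=1: a_1=1, p_1 = 1*1 + 1 = 2, q_1 = 1*1 + 0 = 1.
  i=2: a_2=3, p_2 = 3*2 + 1 = 7, q_2 = 3*1 + 1 = 4.
  i=3: a_3=1, p_3 = 1*7 + 2 = 9, q_3 = 1*4 + 1 = 5.
  i=4: a_4=1, p_4 = 1*9 + 7 = 16, q_4 = 1*5 + 4 = 9.
q_4 = 9 > 5, so the last convergent with denominator <= 5 is p_3/q_3 = 9/5.
The closest fraction with denominator <= 5 is either p_3/q_3 or the intermediate fraction (k*p_3 + p_2)/(k*q_3 + q_2) with the largest k >= 1 whose denominator stays <= 5; these approach x as k grows, and every other convergent or intermediate fraction in range is farther away.
Largest k: floor((5 - q_2)/q_3) = floor((5 - 4)/5) = 0.
Since k = 0, no intermediate fraction beyond p_3/q_3 has denominator <= 5, so the convergent 9/5 is the closest (its error is |91*5 - 9*51|/(51*5) = 4/255).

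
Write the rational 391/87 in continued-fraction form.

[4; 2, 43]

Run the Euclidean algorithm on 391 and 87; the successive quotients are the partial quotients a_0, a_1, ... (each step inverts the fractional part left over by the previous one):
  391 = 4*87 + 43, so a_0 = 4.
  87 = 2*43 + 1, so a_1 = 2.
  43 = 43*1 + 0, so a_2 = 43.
The remainder reaches 0 after 3 divisions, so the expansion has 3 partial quotients, read off in order.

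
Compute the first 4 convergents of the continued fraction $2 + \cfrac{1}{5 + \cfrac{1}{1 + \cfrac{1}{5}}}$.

Using the convergent recurrence p_i = a_i*p_{i-1} + p_{i-2}, q_i = a_i*q_{i-1} + q_{i-2} with p_{-2}=0, p_{-1}=1, q_{-2}=1, q_{-1}=0:
  i=0: a_0=2, p_0 = 2*1 + 0 = 2, q_0 = 2*0 + 1 = 1.
  i=1: a_1=5, p_1 = 5*2 + 1 = 11, q_1 = 5*1 + 0 = 5.
  i=2: a_2=1, p_2 = 1*11 + 2 = 13, q_2 = 1*5 + 1 = 6.
  i=3: a_3=5, p_3 = 5*13 + 11 = 76, q_3 = 5*6 + 5 = 35.

2/1, 11/5, 13/6, 76/35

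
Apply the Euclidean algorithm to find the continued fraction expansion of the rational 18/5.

[3; 1, 1, 2]

Run the Euclidean algorithm on 18 and 5; the successive quotients are the partial quotients a_0, a_1, ... (each step inverts the fractional part left over by the previous one):
  18 = 3*5 + 3, so a_0 = 3.
  5 = 1*3 + 2, so a_1 = 1.
  3 = 1*2 + 1, so a_2 = 1.
  2 = 2*1 + 0, so a_3 = 2.
The remainder reaches 0 after 4 divisions, so the expansion has 4 partial quotients, read off in order.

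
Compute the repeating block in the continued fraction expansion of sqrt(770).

[27; (1, 2, 1, 54)]

Write x_i = (sqrt(770) + m_i)/d_i with (m_0, d_0) = (0, 1). a_0 = floor(sqrt(770)) = 27, since 27^2 = 729 <= 770 < 784 = 28^2.
Iterate m_{i+1} = d_i*a_i - m_i, d_{i+1} = (770 - m_{i+1}^2)/d_i, a_{i+1} = floor((a_0 + m_{i+1})/d_{i+1}):
  m_1 = 1*27 - 0 = 27, d_1 = (770 - 27^2)/1 = 41/1 = 41, a_1 = floor((27 + 27)/41) = 1.
  m_2 = 41*1 - 27 = 14, d_2 = (770 - 14^2)/41 = 574/41 = 14, a_2 = floor((27 + 14)/14) = 2.
  m_3 = 14*2 - 14 = 14, d_3 = (770 - 14^2)/14 = 574/14 = 41, a_3 = floor((27 + 14)/41) = 1.
  m_4 = 41*1 - 14 = 27, d_4 = (770 - 27^2)/41 = 41/41 = 1, a_4 = floor((27 + 27)/1) = 54.
  m_5 = 1*54 - 27 = 27, d_5 = (770 - 27^2)/1 = 41/1 = 41: (m_5, d_5) = (m_1, d_1) = (27, 41), so from here the quotients repeat a_1, ..., a_4; the period length is 4.
Hence the expansion of sqrt(770) is a_0 = 27 followed by the repeating block 1, 2, 1, 54 (period 4).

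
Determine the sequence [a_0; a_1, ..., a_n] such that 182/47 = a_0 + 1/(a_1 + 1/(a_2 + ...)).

[3; 1, 6, 1, 5]

Run the Euclidean algorithm on 182 and 47; the successive quotients are the partial quotients a_0, a_1, ... (each step inverts the fractional part left over by the previous one):
  182 = 3*47 + 41, so a_0 = 3.
  47 = 1*41 + 6, so a_1 = 1.
  41 = 6*6 + 5, so a_2 = 6.
  6 = 1*5 + 1, so a_3 = 1.
  5 = 5*1 + 0, so a_4 = 5.
The remainder reaches 0 after 5 divisions, so the expansion has 5 partial quotients, read off in order.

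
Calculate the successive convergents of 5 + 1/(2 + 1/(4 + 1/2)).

Using the convergent recurrence p_i = a_i*p_{i-1} + p_{i-2}, q_i = a_i*q_{i-1} + q_{i-2} with p_{-2}=0, p_{-1}=1, q_{-2}=1, q_{-1}=0:
  i=0: a_0=5, p_0 = 5*1 + 0 = 5, q_0 = 5*0 + 1 = 1.
  i=1: a_1=2, p_1 = 2*5 + 1 = 11, q_1 = 2*1 + 0 = 2.
  i=2: a_2=4, p_2 = 4*11 + 5 = 49, q_2 = 4*2 + 1 = 9.
  i=3: a_3=2, p_3 = 2*49 + 11 = 109, q_3 = 2*9 + 2 = 20.

5/1, 11/2, 49/9, 109/20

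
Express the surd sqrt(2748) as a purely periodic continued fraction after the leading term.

Write x_i = (sqrt(2748) + m_i)/d_i with (m_0, d_0) = (0, 1). a_0 = floor(sqrt(2748)) = 52, since 52^2 = 2704 <= 2748 < 2809 = 53^2.
Iterate m_{i+1} = d_i*a_i - m_i, d_{i+1} = (2748 - m_{i+1}^2)/d_i, a_{i+1} = floor((a_0 + m_{i+1})/d_{i+1}):
  m_1 = 1*52 - 0 = 52, d_1 = (2748 - 52^2)/1 = 44/1 = 44, a_1 = floor((52 + 52)/44) = 2.
  m_2 = 44*2 - 52 = 36, d_2 = (2748 - 36^2)/44 = 1452/44 = 33, a_2 = floor((52 + 36)/33) = 2.
  m_3 = 33*2 - 36 = 30, d_3 = (2748 - 30^2)/33 = 1848/33 = 56, a_3 = floor((52 + 30)/56) = 1.
  m_4 = 56*1 - 30 = 26, d_4 = (2748 - 26^2)/56 = 2072/56 = 37, a_4 = floor((52 + 26)/37) = 2.
  m_5 = 37*2 - 26 = 48, d_5 = (2748 - 48^2)/37 = 444/37 = 12, a_5 = floor((52 + 48)/12) = 8.
  m_6 = 12*8 - 48 = 48, d_6 = (2748 - 48^2)/12 = 444/12 = 37, a_6 = floor((52 + 48)/37) = 2.
  m_7 = 37*2 - 48 = 26, d_7 = (2748 - 26^2)/37 = 2072/37 = 56, a_7 = floor((52 + 26)/56) = 1.
  m_8 = 56*1 - 26 = 30, d_8 = (2748 - 30^2)/56 = 1848/56 = 33, a_8 = floor((52 + 30)/33) = 2.
  m_9 = 33*2 - 30 = 36, d_9 = (2748 - 36^2)/33 = 1452/33 = 44, a_9 = floor((52 + 36)/44) = 2.
  m_10 = 44*2 - 36 = 52, d_10 = (2748 - 52^2)/44 = 44/44 = 1, a_10 = floor((52 + 52)/1) = 104.
  m_11 = 1*104 - 52 = 52, d_11 = (2748 - 52^2)/1 = 44/1 = 44: (m_11, d_11) = (m_1, d_1) = (52, 44), so from here the quotients repeat a_1, ..., a_10; the period length is 10.
Hence the expansion of sqrt(2748) is a_0 = 52 followed by the repeating block 2, 2, 1, 2, 8, 2, 1, 2, 2, 104 (period 10).

[52; (2, 2, 1, 2, 8, 2, 1, 2, 2, 104)]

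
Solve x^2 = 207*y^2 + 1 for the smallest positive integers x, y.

First expand sqrt(207) as a continued fraction. With x_i = (sqrt(207) + m_i)/d_i and (m_0, d_0) = (0, 1): a_0 = floor(sqrt(207)) = 14, since 14^2 = 196 <= 207 < 225 = 15^2.
Iterate m_{i+1} = d_i*a_i - m_i, d_{i+1} = (207 - m_{i+1}^2)/d_i, a_{i+1} = floor((a_0 + m_{i+1})/d_{i+1}):
  m_1 = 1*14 - 0 = 14, d_1 = (207 - 14^2)/1 = 11/1 = 11, a_1 = floor((14 + 14)/11) = 2.
  m_2 = 11*2 - 14 = 8, d_2 = (207 - 8^2)/11 = 143/11 = 13, a_2 = floor((14 + 8)/13) = 1.
  m_3 = 13*1 - 8 = 5, d_3 = (207 - 5^2)/13 = 182/13 = 14, a_3 = floor((14 + 5)/14) = 1.
  m_4 = 14*1 - 5 = 9, d_4 = (207 - 9^2)/14 = 126/14 = 9, a_4 = floor((14 + 9)/9) = 2.
  m_5 = 9*2 - 9 = 9, d_5 = (207 - 9^2)/9 = 126/9 = 14, a_5 = floor((14 + 9)/14) = 1.
  m_6 = 14*1 - 9 = 5, d_6 = (207 - 5^2)/14 = 182/14 = 13, a_6 = floor((14 + 5)/13) = 1.
  m_7 = 13*1 - 5 = 8, d_7 = (207 - 8^2)/13 = 143/13 = 11, a_7 = floor((14 + 8)/11) = 2.
  m_8 = 11*2 - 8 = 14, d_8 = (207 - 14^2)/11 = 11/11 = 1, a_8 = floor((14 + 14)/1) = 28.
  m_9 = 1*28 - 14 = 14, d_9 = (207 - 14^2)/1 = 11/1 = 11: (m_9, d_9) = (m_1, d_1) = (14, 11), so from here the quotients repeat a_1, ..., a_8; the period length is 8.
So sqrt(207) = [14; (2, 1, 1, 2, 1, 1, 2, 28)] with period length k = 8.
k is even, so the fundamental solution of x^2 - 207y^2 = 1 is (p_{k-1}, q_{k-1}) = (p_7, q_7); compute convergents through index 7.
Convergents (p_i = a_i*p_{i-1} + p_{i-2}, q_i = a_i*q_{i-1} + q_{i-2} with p_{-2}=0, p_{-1}=1, q_{-2}=1, q_{-1}=0):
  i=0: a_0=14, p_0 = 14*1 + 0 = 14, q_0 = 14*0 + 1 = 1.
  i=1: a_1=2, p_1 = 2*14 + 1 = 29, q_1 = 2*1 + 0 = 2.
  i=2: a_2=1, p_2 = 1*29 + 14 = 43, q_2 = 1*2 + 1 = 3.
  i=3: a_3=1, p_3 = 1*43 + 29 = 72, q_3 = 1*3 + 2 = 5.
  i=4: a_4=2, p_4 = 2*72 + 43 = 187, q_4 = 2*5 + 3 = 13.
  i=5: a_5=1, p_5 = 1*187 + 72 = 259, q_5 = 1*13 + 5 = 18.
  i=6: a_6=1, p_6 = 1*259 + 187 = 446, q_6 = 1*18 + 13 = 31.
  i=7: a_7=2, p_7 = 2*446 + 259 = 1151, q_7 = 2*31 + 18 = 80.
Check: 1151^2 - 207*80^2 = 1324801 - 1324800 = 1, so (x, y) = (1151, 80) solves the equation, and by the theorem it is the least positive solution.

(x, y) = (1151, 80)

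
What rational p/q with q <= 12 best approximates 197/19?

Expand x = 197/19 as a continued fraction with the Euclidean algorithm:
  197 = 10*19 + 7, so a_0 = 10.
  19 = 2*7 + 5, so a_1 = 2.
  7 = 1*5 + 2, so a_2 = 1.
  5 = 2*2 + 1, so a_3 = 2.
  2 = 2*1 + 0, so a_4 = 2.
so x = [10; 2, 1, 2, 2].
Convergents (p_i = a_i*p_{i-1} + p_{i-2}, q_i = a_i*q_{i-1} + q_{i-2} with p_{-2}=0, p_{-1}=1, q_{-2}=1, q_{-1}=0), until the denominator exceeds 12:
  i=0: a_0=10, p_0 = 10*1 + 0 = 10, q_0 = 10*0 + 1 = 1.
  i=1: a_1=2, p_1 = 2*10 + 1 = 21, q_1 = 2*1 + 0 = 2.
  i=2: a_2=1, p_2 = 1*21 + 10 = 31, q_2 = 1*2 + 1 = 3.
  i=3: a_3=2, p_3 = 2*31 + 21 = 83, q_3 = 2*3 + 2 = 8.
  i=4: a_4=2, p_4 = 2*83 + 31 = 197, q_4 = 2*8 + 3 = 19.
q_4 = 19 > 12, so the last convergent with denominator <= 12 is p_3/q_3 = 83/8.
The closest fraction with denominator <= 12 is either p_3/q_3 or the intermediate fraction (k*p_3 + p_2)/(k*q_3 + q_2) with the largest k >= 1 whose denominator stays <= 12; these approach x as k grows, and every other convergent or intermediate fraction in range is farther away.
Largest k: floor((12 - q_2)/q_3) = floor((12 - 3)/8) = 1.
That gives (1*83 + 31)/(1*8 + 3) = 114/11.
Compare the errors: |x - 83/8| = |197*8 - 83*19|/(19*8) = 1/152, and |x - 114/11| = |197*11 - 114*19|/(19*11) = 1/209.
Cross-multiplying, 1*152 = 152 < 209 = 1*209, so 1/209 is smaller: the intermediate fraction 114/11 is closer to x than 83/8.

114/11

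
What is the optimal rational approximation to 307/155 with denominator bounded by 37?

Expand x = 307/155 as a continued fraction with the Euclidean algorithm:
  307 = 1*155 + 152, so a_0 = 1.
  155 = 1*152 + 3, so a_1 = 1.
  152 = 50*3 + 2, so a_2 = 50.
  3 = 1*2 + 1, so a_3 = 1.
  2 = 2*1 + 0, so a_4 = 2.
so x = [1; 1, 50, 1, 2].
Convergents (p_i = a_i*p_{i-1} + p_{i-2}, q_i = a_i*q_{i-1} + q_{i-2} with p_{-2}=0, p_{-1}=1, q_{-2}=1, q_{-1}=0), until the denominator exceeds 37:
  i=0: a_0=1, p_0 = 1*1 + 0 = 1, q_0 = 1*0 + 1 = 1.
  i=1: a_1=1, p_1 = 1*1 + 1 = 2, q_1 = 1*1 + 0 = 1.
  i=2: a_2=50, p_2 = 50*2 + 1 = 101, q_2 = 50*1 + 1 = 51.
q_2 = 51 > 37, so the last convergent with denominator <= 37 is p_1/q_1 = 2/1.
The closest fraction with denominator <= 37 is either p_1/q_1 or the intermediate fraction (k*p_1 + p_0)/(k*q_1 + q_0) with the largest k >= 1 whose denominator stays <= 37; these approach x as k grows, and every other convergent or intermediate fraction in range is farther away.
Largest k: floor((37 - q_0)/q_1) = floor((37 - 1)/1) = 36.
That gives (36*2 + 1)/(36*1 + 1) = 73/37.
Compare the errors: |x - 2/1| = |307*1 - 2*155|/(155*1) = 3/155, and |x - 73/37| = |307*37 - 73*155|/(155*37) = 44/5735.
Cross-multiplying, 44*155 = 6820 < 17205 = 3*5735, so 44/5735 is smaller: the intermediate fraction 73/37 is closer to x than 2/1.

73/37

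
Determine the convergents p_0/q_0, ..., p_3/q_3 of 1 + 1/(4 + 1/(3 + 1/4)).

Using the convergent recurrence p_i = a_i*p_{i-1} + p_{i-2}, q_i = a_i*q_{i-1} + q_{i-2} with p_{-2}=0, p_{-1}=1, q_{-2}=1, q_{-1}=0:
  i=0: a_0=1, p_0 = 1*1 + 0 = 1, q_0 = 1*0 + 1 = 1.
  i=1: a_1=4, p_1 = 4*1 + 1 = 5, q_1 = 4*1 + 0 = 4.
  i=2: a_2=3, p_2 = 3*5 + 1 = 16, q_2 = 3*4 + 1 = 13.
  i=3: a_3=4, p_3 = 4*16 + 5 = 69, q_3 = 4*13 + 4 = 56.

1/1, 5/4, 16/13, 69/56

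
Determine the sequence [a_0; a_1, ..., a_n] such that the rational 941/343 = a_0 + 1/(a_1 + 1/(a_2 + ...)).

[2; 1, 2, 1, 8, 1, 3, 2]

Run the Euclidean algorithm on 941 and 343; the successive quotients are the partial quotients a_0, a_1, ... (each step inverts the fractional part left over by the previous one):
  941 = 2*343 + 255, so a_0 = 2.
  343 = 1*255 + 88, so a_1 = 1.
  255 = 2*88 + 79, so a_2 = 2.
  88 = 1*79 + 9, so a_3 = 1.
  79 = 8*9 + 7, so a_4 = 8.
  9 = 1*7 + 2, so a_5 = 1.
  7 = 3*2 + 1, so a_6 = 3.
  2 = 2*1 + 0, so a_7 = 2.
The remainder reaches 0 after 8 divisions, so the expansion has 8 partial quotients, read off in order.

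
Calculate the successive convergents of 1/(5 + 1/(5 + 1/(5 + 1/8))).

Using the convergent recurrence p_i = a_i*p_{i-1} + p_{i-2}, q_i = a_i*q_{i-1} + q_{i-2} with p_{-2}=0, p_{-1}=1, q_{-2}=1, q_{-1}=0:
  i=0: a_0=0, p_0 = 0*1 + 0 = 0, q_0 = 0*0 + 1 = 1.
  i=1: a_1=5, p_1 = 5*0 + 1 = 1, q_1 = 5*1 + 0 = 5.
  i=2: a_2=5, p_2 = 5*1 + 0 = 5, q_2 = 5*5 + 1 = 26.
  i=3: a_3=5, p_3 = 5*5 + 1 = 26, q_3 = 5*26 + 5 = 135.
  i=4: a_4=8, p_4 = 8*26 + 5 = 213, q_4 = 8*135 + 26 = 1106.

0/1, 1/5, 5/26, 26/135, 213/1106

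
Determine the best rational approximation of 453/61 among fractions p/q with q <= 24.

52/7

Expand x = 453/61 as a continued fraction with the Euclidean algorithm:
  453 = 7*61 + 26, so a_0 = 7.
  61 = 2*26 + 9, so a_1 = 2.
  26 = 2*9 + 8, so a_2 = 2.
  9 = 1*8 + 1, so a_3 = 1.
  8 = 8*1 + 0, so a_4 = 8.
so x = [7; 2, 2, 1, 8].
Convergents (p_i = a_i*p_{i-1} + p_{i-2}, q_i = a_i*q_{i-1} + q_{i-2} with p_{-2}=0, p_{-1}=1, q_{-2}=1, q_{-1}=0), until the denominator exceeds 24:
  i=0: a_0=7, p_0 = 7*1 + 0 = 7, q_0 = 7*0 + 1 = 1.
  i=1: a_1=2, p_1 = 2*7 + 1 = 15, q_1 = 2*1 + 0 = 2.
  i=2: a_2=2, p_2 = 2*15 + 7 = 37, q_2 = 2*2 + 1 = 5.
  i=3: a_3=1, p_3 = 1*37 + 15 = 52, q_3 = 1*5 + 2 = 7.
  i=4: a_4=8, p_4 = 8*52 + 37 = 453, q_4 = 8*7 + 5 = 61.
q_4 = 61 > 24, so the last convergent with denominator <= 24 is p_3/q_3 = 52/7.
The closest fraction with denominator <= 24 is either p_3/q_3 or the intermediate fraction (k*p_3 + p_2)/(k*q_3 + q_2) with the largest k >= 1 whose denominator stays <= 24; these approach x as k grows, and every other convergent or intermediate fraction in range is farther away.
Largest k: floor((24 - q_2)/q_3) = floor((24 - 5)/7) = 2.
That gives (2*52 + 37)/(2*7 + 5) = 141/19.
Compare the errors: |x - 52/7| = |453*7 - 52*61|/(61*7) = 1/427, and |x - 141/19| = |453*19 - 141*61|/(61*19) = 6/1159.
Cross-multiplying, 1*1159 = 1159 < 2562 = 6*427, so 1/427 is smaller: the convergent 52/7 is closer to x than 141/19.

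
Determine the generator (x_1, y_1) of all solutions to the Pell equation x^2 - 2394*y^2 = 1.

First expand sqrt(2394) as a continued fraction. With x_i = (sqrt(2394) + m_i)/d_i and (m_0, d_0) = (0, 1): a_0 = floor(sqrt(2394)) = 48, since 48^2 = 2304 <= 2394 < 2401 = 49^2.
Iterate m_{i+1} = d_i*a_i - m_i, d_{i+1} = (2394 - m_{i+1}^2)/d_i, a_{i+1} = floor((a_0 + m_{i+1})/d_{i+1}):
  m_1 = 1*48 - 0 = 48, d_1 = (2394 - 48^2)/1 = 90/1 = 90, a_1 = floor((48 + 48)/90) = 1.
  m_2 = 90*1 - 48 = 42, d_2 = (2394 - 42^2)/90 = 630/90 = 7, a_2 = floor((48 + 42)/7) = 12.
  m_3 = 7*12 - 42 = 42, d_3 = (2394 - 42^2)/7 = 630/7 = 90, a_3 = floor((48 + 42)/90) = 1.
  m_4 = 90*1 - 42 = 48, d_4 = (2394 - 48^2)/90 = 90/90 = 1, a_4 = floor((48 + 48)/1) = 96.
  m_5 = 1*96 - 48 = 48, d_5 = (2394 - 48^2)/1 = 90/1 = 90: (m_5, d_5) = (m_1, d_1) = (48, 90), so from here the quotients repeat a_1, ..., a_4; the period length is 4.
So sqrt(2394) = [48; (1, 12, 1, 96)] with period length k = 4.
k is even, so the fundamental solution of x^2 - 2394y^2 = 1 is (p_{k-1}, q_{k-1}) = (p_3, q_3); compute convergents through index 3.
Convergents (p_i = a_i*p_{i-1} + p_{i-2}, q_i = a_i*q_{i-1} + q_{i-2} with p_{-2}=0, p_{-1}=1, q_{-2}=1, q_{-1}=0):
  i=0: a_0=48, p_0 = 48*1 + 0 = 48, q_0 = 48*0 + 1 = 1.
  i=1: a_1=1, p_1 = 1*48 + 1 = 49, q_1 = 1*1 + 0 = 1.
  i=2: a_2=12, p_2 = 12*49 + 48 = 636, q_2 = 12*1 + 1 = 13.
  i=3: a_3=1, p_3 = 1*636 + 49 = 685, q_3 = 1*13 + 1 = 14.
Check: 685^2 - 2394*14^2 = 469225 - 469224 = 1, so (x, y) = (685, 14) solves the equation, and by the theorem it is the least positive solution.

(x, y) = (685, 14)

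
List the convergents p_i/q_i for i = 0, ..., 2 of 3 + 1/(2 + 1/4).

Using the convergent recurrence p_i = a_i*p_{i-1} + p_{i-2}, q_i = a_i*q_{i-1} + q_{i-2} with p_{-2}=0, p_{-1}=1, q_{-2}=1, q_{-1}=0:
  i=0: a_0=3, p_0 = 3*1 + 0 = 3, q_0 = 3*0 + 1 = 1.
  i=1: a_1=2, p_1 = 2*3 + 1 = 7, q_1 = 2*1 + 0 = 2.
  i=2: a_2=4, p_2 = 4*7 + 3 = 31, q_2 = 4*2 + 1 = 9.

3/1, 7/2, 31/9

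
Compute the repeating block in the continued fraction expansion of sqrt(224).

[14; (1, 28)]

Write x_i = (sqrt(224) + m_i)/d_i with (m_0, d_0) = (0, 1). a_0 = floor(sqrt(224)) = 14, since 14^2 = 196 <= 224 < 225 = 15^2.
Iterate m_{i+1} = d_i*a_i - m_i, d_{i+1} = (224 - m_{i+1}^2)/d_i, a_{i+1} = floor((a_0 + m_{i+1})/d_{i+1}):
  m_1 = 1*14 - 0 = 14, d_1 = (224 - 14^2)/1 = 28/1 = 28, a_1 = floor((14 + 14)/28) = 1.
  m_2 = 28*1 - 14 = 14, d_2 = (224 - 14^2)/28 = 28/28 = 1, a_2 = floor((14 + 14)/1) = 28.
  m_3 = 1*28 - 14 = 14, d_3 = (224 - 14^2)/1 = 28/1 = 28: (m_3, d_3) = (m_1, d_1) = (14, 28), so from here the quotients repeat a_1, a_2; the period length is 2.
Hence the expansion of sqrt(224) is a_0 = 14 followed by the repeating block 1, 28 (period 2).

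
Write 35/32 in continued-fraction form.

[1; 10, 1, 2]

Run the Euclidean algorithm on 35 and 32; the successive quotients are the partial quotients a_0, a_1, ... (each step inverts the fractional part left over by the previous one):
  35 = 1*32 + 3, so a_0 = 1.
  32 = 10*3 + 2, so a_1 = 10.
  3 = 1*2 + 1, so a_2 = 1.
  2 = 2*1 + 0, so a_3 = 2.
The remainder reaches 0 after 4 divisions, so the expansion has 4 partial quotients, read off in order.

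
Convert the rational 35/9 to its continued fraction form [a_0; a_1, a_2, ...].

[3; 1, 8]

Run the Euclidean algorithm on 35 and 9; the successive quotients are the partial quotients a_0, a_1, ... (each step inverts the fractional part left over by the previous one):
  35 = 3*9 + 8, so a_0 = 3.
  9 = 1*8 + 1, so a_1 = 1.
  8 = 8*1 + 0, so a_2 = 8.
The remainder reaches 0 after 3 divisions, so the expansion has 3 partial quotients, read off in order.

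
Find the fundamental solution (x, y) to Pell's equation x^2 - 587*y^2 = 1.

(x, y) = (1907162, 78717)

First expand sqrt(587) as a continued fraction. With x_i = (sqrt(587) + m_i)/d_i and (m_0, d_0) = (0, 1): a_0 = floor(sqrt(587)) = 24, since 24^2 = 576 <= 587 < 625 = 25^2.
Iterate m_{i+1} = d_i*a_i - m_i, d_{i+1} = (587 - m_{i+1}^2)/d_i, a_{i+1} = floor((a_0 + m_{i+1})/d_{i+1}):
  m_1 = 1*24 - 0 = 24, d_1 = (587 - 24^2)/1 = 11/1 = 11, a_1 = floor((24 + 24)/11) = 4.
  m_2 = 11*4 - 24 = 20, d_2 = (587 - 20^2)/11 = 187/11 = 17, a_2 = floor((24 + 20)/17) = 2.
  m_3 = 17*2 - 20 = 14, d_3 = (587 - 14^2)/17 = 391/17 = 23, a_3 = floor((24 + 14)/23) = 1.
  m_4 = 23*1 - 14 = 9, d_4 = (587 - 9^2)/23 = 506/23 = 22, a_4 = floor((24 + 9)/22) = 1.
  m_5 = 22*1 - 9 = 13, d_5 = (587 - 13^2)/22 = 418/22 = 19, a_5 = floor((24 + 13)/19) = 1.
  m_6 = 19*1 - 13 = 6, d_6 = (587 - 6^2)/19 = 551/19 = 29, a_6 = floor((24 + 6)/29) = 1.
  m_7 = 29*1 - 6 = 23, d_7 = (587 - 23^2)/29 = 58/29 = 2, a_7 = floor((24 + 23)/2) = 23.
  m_8 = 2*23 - 23 = 23, d_8 = (587 - 23^2)/2 = 58/2 = 29, a_8 = floor((24 + 23)/29) = 1.
  m_9 = 29*1 - 23 = 6, d_9 = (587 - 6^2)/29 = 551/29 = 19, a_9 = floor((24 + 6)/19) = 1.
  m_10 = 19*1 - 6 = 13, d_10 = (587 - 13^2)/19 = 418/19 = 22, a_10 = floor((24 + 13)/22) = 1.
  m_11 = 22*1 - 13 = 9, d_11 = (587 - 9^2)/22 = 506/22 = 23, a_11 = floor((24 + 9)/23) = 1.
  m_12 = 23*1 - 9 = 14, d_12 = (587 - 14^2)/23 = 391/23 = 17, a_12 = floor((24 + 14)/17) = 2.
  m_13 = 17*2 - 14 = 20, d_13 = (587 - 20^2)/17 = 187/17 = 11, a_13 = floor((24 + 20)/11) = 4.
  m_14 = 11*4 - 20 = 24, d_14 = (587 - 24^2)/11 = 11/11 = 1, a_14 = floor((24 + 24)/1) = 48.
  m_15 = 1*48 - 24 = 24, d_15 = (587 - 24^2)/1 = 11/1 = 11: (m_15, d_15) = (m_1, d_1) = (24, 11), so from here the quotients repeat a_1, ..., a_14; the period length is 14.
So sqrt(587) = [24; (4, 2, 1, 1, 1, 1, 23, 1, 1, 1, 1, 2, 4, 48)] with period length k = 14.
k is even, so the fundamental solution of x^2 - 587y^2 = 1 is (p_{k-1}, q_{k-1}) = (p_13, q_13); compute convergents through index 13.
Convergents (p_i = a_i*p_{i-1} + p_{i-2}, q_i = a_i*q_{i-1} + q_{i-2} with p_{-2}=0, p_{-1}=1, q_{-2}=1, q_{-1}=0):
  i=0: a_0=24, p_0 = 24*1 + 0 = 24, q_0 = 24*0 + 1 = 1.
  i=1: a_1=4, p_1 = 4*24 + 1 = 97, q_1 = 4*1 + 0 = 4.
  i=2: a_2=2, p_2 = 2*97 + 24 = 218, q_2 = 2*4 + 1 = 9.
  i=3: a_3=1, p_3 = 1*218 + 97 = 315, q_3 = 1*9 + 4 = 13.
  i=4: a_4=1, p_4 = 1*315 + 218 = 533, q_4 = 1*13 + 9 = 22.
  i=5: a_5=1, p_5 = 1*533 + 315 = 848, q_5 = 1*22 + 13 = 35.
  i=6: a_6=1, p_6 = 1*848 + 533 = 1381, q_6 = 1*35 + 22 = 57.
  i=7: a_7=23, p_7 = 23*1381 + 848 = 32611, q_7 = 23*57 + 35 = 1346.
  i=8: a_8=1, p_8 = 1*32611 + 1381 = 33992, q_8 = 1*1346 + 57 = 1403.
  i=9: a_9=1, p_9 = 1*33992 + 32611 = 66603, q_9 = 1*1403 + 1346 = 2749.
  i=10: a_10=1, p_10 = 1*66603 + 33992 = 100595, q_10 = 1*2749 + 1403 = 4152.
  i=11: a_11=1, p_11 = 1*100595 + 66603 = 167198, q_11 = 1*4152 + 2749 = 6901.
  i=12: a_12=2, p_12 = 2*167198 + 100595 = 434991, q_12 = 2*6901 + 4152 = 17954.
  i=13: a_13=4, p_13 = 4*434991 + 167198 = 1907162, q_13 = 4*17954 + 6901 = 78717.
Check: 1907162^2 - 587*78717^2 = 3637266894244 - 3637266894243 = 1, so (x, y) = (1907162, 78717) solves the equation, and by the theorem it is the least positive solution.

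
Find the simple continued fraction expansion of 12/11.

Run the Euclidean algorithm on 12 and 11; the successive quotients are the partial quotients a_0, a_1, ... (each step inverts the fractional part left over by the previous one):
  12 = 1*11 + 1, so a_0 = 1.
  11 = 11*1 + 0, so a_1 = 11.
The remainder reaches 0 after 2 divisions, so the expansion has 2 partial quotients, read off in order.

[1; 11]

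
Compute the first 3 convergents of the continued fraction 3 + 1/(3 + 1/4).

Using the convergent recurrence p_i = a_i*p_{i-1} + p_{i-2}, q_i = a_i*q_{i-1} + q_{i-2} with p_{-2}=0, p_{-1}=1, q_{-2}=1, q_{-1}=0:
  i=0: a_0=3, p_0 = 3*1 + 0 = 3, q_0 = 3*0 + 1 = 1.
  i=1: a_1=3, p_1 = 3*3 + 1 = 10, q_1 = 3*1 + 0 = 3.
  i=2: a_2=4, p_2 = 4*10 + 3 = 43, q_2 = 4*3 + 1 = 13.

3/1, 10/3, 43/13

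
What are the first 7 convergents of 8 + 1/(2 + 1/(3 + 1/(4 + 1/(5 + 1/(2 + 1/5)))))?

8/1, 17/2, 59/7, 253/30, 1324/157, 2901/344, 15829/1877

Using the convergent recurrence p_i = a_i*p_{i-1} + p_{i-2}, q_i = a_i*q_{i-1} + q_{i-2} with p_{-2}=0, p_{-1}=1, q_{-2}=1, q_{-1}=0:
  i=0: a_0=8, p_0 = 8*1 + 0 = 8, q_0 = 8*0 + 1 = 1.
  i=1: a_1=2, p_1 = 2*8 + 1 = 17, q_1 = 2*1 + 0 = 2.
  i=2: a_2=3, p_2 = 3*17 + 8 = 59, q_2 = 3*2 + 1 = 7.
  i=3: a_3=4, p_3 = 4*59 + 17 = 253, q_3 = 4*7 + 2 = 30.
  i=4: a_4=5, p_4 = 5*253 + 59 = 1324, q_4 = 5*30 + 7 = 157.
  i=5: a_5=2, p_5 = 2*1324 + 253 = 2901, q_5 = 2*157 + 30 = 344.
  i=6: a_6=5, p_6 = 5*2901 + 1324 = 15829, q_6 = 5*344 + 157 = 1877.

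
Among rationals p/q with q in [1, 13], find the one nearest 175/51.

24/7

Expand x = 175/51 as a continued fraction with the Euclidean algorithm:
  175 = 3*51 + 22, so a_0 = 3.
  51 = 2*22 + 7, so a_1 = 2.
  22 = 3*7 + 1, so a_2 = 3.
  7 = 7*1 + 0, so a_3 = 7.
so x = [3; 2, 3, 7].
Convergents (p_i = a_i*p_{i-1} + p_{i-2}, q_i = a_i*q_{i-1} + q_{i-2} with p_{-2}=0, p_{-1}=1, q_{-2}=1, q_{-1}=0), until the denominator exceeds 13:
  i=0: a_0=3, p_0 = 3*1 + 0 = 3, q_0 = 3*0 + 1 = 1.
  i=1: a_1=2, p_1 = 2*3 + 1 = 7, q_1 = 2*1 + 0 = 2.
  i=2: a_2=3, p_2 = 3*7 + 3 = 24, q_2 = 3*2 + 1 = 7.
  i=3: a_3=7, p_3 = 7*24 + 7 = 175, q_3 = 7*7 + 2 = 51.
q_3 = 51 > 13, so the last convergent with denominator <= 13 is p_2/q_2 = 24/7.
The closest fraction with denominator <= 13 is either p_2/q_2 or the intermediate fraction (k*p_2 + p_1)/(k*q_2 + q_1) with the largest k >= 1 whose denominator stays <= 13; these approach x as k grows, and every other convergent or intermediate fraction in range is farther away.
Largest k: floor((13 - q_1)/q_2) = floor((13 - 2)/7) = 1.
That gives (1*24 + 7)/(1*7 + 2) = 31/9.
Compare the errors: |x - 24/7| = |175*7 - 24*51|/(51*7) = 1/357, and |x - 31/9| = |175*9 - 31*51|/(51*9) = 6/459.
Cross-multiplying, 1*459 = 459 < 2142 = 6*357, so 1/357 is smaller: the convergent 24/7 is closer to x than 31/9.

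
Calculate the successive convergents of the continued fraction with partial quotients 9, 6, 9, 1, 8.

Using the convergent recurrence p_i = a_i*p_{i-1} + p_{i-2}, q_i = a_i*q_{i-1} + q_{i-2} with p_{-2}=0, p_{-1}=1, q_{-2}=1, q_{-1}=0:
  i=0: a_0=9, p_0 = 9*1 + 0 = 9, q_0 = 9*0 + 1 = 1.
  i=1: a_1=6, p_1 = 6*9 + 1 = 55, q_1 = 6*1 + 0 = 6.
  i=2: a_2=9, p_2 = 9*55 + 9 = 504, q_2 = 9*6 + 1 = 55.
  i=3: a_3=1, p_3 = 1*504 + 55 = 559, q_3 = 1*55 + 6 = 61.
  i=4: a_4=8, p_4 = 8*559 + 504 = 4976, q_4 = 8*61 + 55 = 543.

9/1, 55/6, 504/55, 559/61, 4976/543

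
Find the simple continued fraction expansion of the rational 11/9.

[1; 4, 2]

Run the Euclidean algorithm on 11 and 9; the successive quotients are the partial quotients a_0, a_1, ... (each step inverts the fractional part left over by the previous one):
  11 = 1*9 + 2, so a_0 = 1.
  9 = 4*2 + 1, so a_1 = 4.
  2 = 2*1 + 0, so a_2 = 2.
The remainder reaches 0 after 3 divisions, so the expansion has 3 partial quotients, read off in order.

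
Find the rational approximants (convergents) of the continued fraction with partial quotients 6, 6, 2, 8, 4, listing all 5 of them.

Using the convergent recurrence p_i = a_i*p_{i-1} + p_{i-2}, q_i = a_i*q_{i-1} + q_{i-2} with p_{-2}=0, p_{-1}=1, q_{-2}=1, q_{-1}=0:
  i=0: a_0=6, p_0 = 6*1 + 0 = 6, q_0 = 6*0 + 1 = 1.
  i=1: a_1=6, p_1 = 6*6 + 1 = 37, q_1 = 6*1 + 0 = 6.
  i=2: a_2=2, p_2 = 2*37 + 6 = 80, q_2 = 2*6 + 1 = 13.
  i=3: a_3=8, p_3 = 8*80 + 37 = 677, q_3 = 8*13 + 6 = 110.
  i=4: a_4=4, p_4 = 4*677 + 80 = 2788, q_4 = 4*110 + 13 = 453.

6/1, 37/6, 80/13, 677/110, 2788/453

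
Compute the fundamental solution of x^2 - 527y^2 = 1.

First expand sqrt(527) as a continued fraction. With x_i = (sqrt(527) + m_i)/d_i and (m_0, d_0) = (0, 1): a_0 = floor(sqrt(527)) = 22, since 22^2 = 484 <= 527 < 529 = 23^2.
Iterate m_{i+1} = d_i*a_i - m_i, d_{i+1} = (527 - m_{i+1}^2)/d_i, a_{i+1} = floor((a_0 + m_{i+1})/d_{i+1}):
  m_1 = 1*22 - 0 = 22, d_1 = (527 - 22^2)/1 = 43/1 = 43, a_1 = floor((22 + 22)/43) = 1.
  m_2 = 43*1 - 22 = 21, d_2 = (527 - 21^2)/43 = 86/43 = 2, a_2 = floor((22 + 21)/2) = 21.
  m_3 = 2*21 - 21 = 21, d_3 = (527 - 21^2)/2 = 86/2 = 43, a_3 = floor((22 + 21)/43) = 1.
  m_4 = 43*1 - 21 = 22, d_4 = (527 - 22^2)/43 = 43/43 = 1, a_4 = floor((22 + 22)/1) = 44.
  m_5 = 1*44 - 22 = 22, d_5 = (527 - 22^2)/1 = 43/1 = 43: (m_5, d_5) = (m_1, d_1) = (22, 43), so from here the quotients repeat a_1, ..., a_4; the period length is 4.
So sqrt(527) = [22; (1, 21, 1, 44)] with period length k = 4.
k is even, so the fundamental solution of x^2 - 527y^2 = 1 is (p_{k-1}, q_{k-1}) = (p_3, q_3); compute convergents through index 3.
Convergents (p_i = a_i*p_{i-1} + p_{i-2}, q_i = a_i*q_{i-1} + q_{i-2} with p_{-2}=0, p_{-1}=1, q_{-2}=1, q_{-1}=0):
  i=0: a_0=22, p_0 = 22*1 + 0 = 22, q_0 = 22*0 + 1 = 1.
  i=1: a_1=1, p_1 = 1*22 + 1 = 23, q_1 = 1*1 + 0 = 1.
  i=2: a_2=21, p_2 = 21*23 + 22 = 505, q_2 = 21*1 + 1 = 22.
  i=3: a_3=1, p_3 = 1*505 + 23 = 528, q_3 = 1*22 + 1 = 23.
Check: 528^2 - 527*23^2 = 278784 - 278783 = 1, so (x, y) = (528, 23) solves the equation, and by the theorem it is the least positive solution.

(x, y) = (528, 23)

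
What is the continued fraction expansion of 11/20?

[0; 1, 1, 4, 2]

Run the Euclidean algorithm on 11 and 20; the successive quotients are the partial quotients a_0, a_1, ... (each step inverts the fractional part left over by the previous one):
  11 = 0*20 + 11, so a_0 = 0.
  20 = 1*11 + 9, so a_1 = 1.
  11 = 1*9 + 2, so a_2 = 1.
  9 = 4*2 + 1, so a_3 = 4.
  2 = 2*1 + 0, so a_4 = 2.
The remainder reaches 0 after 5 divisions, so the expansion has 5 partial quotients, read off in order.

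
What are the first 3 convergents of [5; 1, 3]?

5/1, 6/1, 23/4

Using the convergent recurrence p_i = a_i*p_{i-1} + p_{i-2}, q_i = a_i*q_{i-1} + q_{i-2} with p_{-2}=0, p_{-1}=1, q_{-2}=1, q_{-1}=0:
  i=0: a_0=5, p_0 = 5*1 + 0 = 5, q_0 = 5*0 + 1 = 1.
  i=1: a_1=1, p_1 = 1*5 + 1 = 6, q_1 = 1*1 + 0 = 1.
  i=2: a_2=3, p_2 = 3*6 + 5 = 23, q_2 = 3*1 + 1 = 4.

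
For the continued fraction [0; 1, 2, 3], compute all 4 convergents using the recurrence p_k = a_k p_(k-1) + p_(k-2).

Using the convergent recurrence p_i = a_i*p_{i-1} + p_{i-2}, q_i = a_i*q_{i-1} + q_{i-2} with p_{-2}=0, p_{-1}=1, q_{-2}=1, q_{-1}=0:
  i=0: a_0=0, p_0 = 0*1 + 0 = 0, q_0 = 0*0 + 1 = 1.
  i=1: a_1=1, p_1 = 1*0 + 1 = 1, q_1 = 1*1 + 0 = 1.
  i=2: a_2=2, p_2 = 2*1 + 0 = 2, q_2 = 2*1 + 1 = 3.
  i=3: a_3=3, p_3 = 3*2 + 1 = 7, q_3 = 3*3 + 1 = 10.

0/1, 1/1, 2/3, 7/10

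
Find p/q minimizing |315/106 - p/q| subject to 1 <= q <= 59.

Expand x = 315/106 as a continued fraction with the Euclidean algorithm:
  315 = 2*106 + 103, so a_0 = 2.
  106 = 1*103 + 3, so a_1 = 1.
  103 = 34*3 + 1, so a_2 = 34.
  3 = 3*1 + 0, so a_3 = 3.
so x = [2; 1, 34, 3].
Convergents (p_i = a_i*p_{i-1} + p_{i-2}, q_i = a_i*q_{i-1} + q_{i-2} with p_{-2}=0, p_{-1}=1, q_{-2}=1, q_{-1}=0), until the denominator exceeds 59:
  i=0: a_0=2, p_0 = 2*1 + 0 = 2, q_0 = 2*0 + 1 = 1.
  i=1: a_1=1, p_1 = 1*2 + 1 = 3, q_1 = 1*1 + 0 = 1.
  i=2: a_2=34, p_2 = 34*3 + 2 = 104, q_2 = 34*1 + 1 = 35.
  i=3: a_3=3, p_3 = 3*104 + 3 = 315, q_3 = 3*35 + 1 = 106.
q_3 = 106 > 59, so the last convergent with denominator <= 59 is p_2/q_2 = 104/35.
The closest fraction with denominator <= 59 is either p_2/q_2 or the intermediate fraction (k*p_2 + p_1)/(k*q_2 + q_1) with the largest k >= 1 whose denominator stays <= 59; these approach x as k grows, and every other convergent or intermediate fraction in range is farther away.
Largest k: floor((59 - q_1)/q_2) = floor((59 - 1)/35) = 1.
That gives (1*104 + 3)/(1*35 + 1) = 107/36.
Compare the errors: |x - 104/35| = |315*35 - 104*106|/(106*35) = 1/3710, and |x - 107/36| = |315*36 - 107*106|/(106*36) = 2/3816.
Cross-multiplying, 1*3816 = 3816 < 7420 = 2*3710, so 1/3710 is smaller: the convergent 104/35 is closer to x than 107/36.

104/35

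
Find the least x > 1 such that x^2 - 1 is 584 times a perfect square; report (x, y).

First expand sqrt(584) as a continued fraction. With x_i = (sqrt(584) + m_i)/d_i and (m_0, d_0) = (0, 1): a_0 = floor(sqrt(584)) = 24, since 24^2 = 576 <= 584 < 625 = 25^2.
Iterate m_{i+1} = d_i*a_i - m_i, d_{i+1} = (584 - m_{i+1}^2)/d_i, a_{i+1} = floor((a_0 + m_{i+1})/d_{i+1}):
  m_1 = 1*24 - 0 = 24, d_1 = (584 - 24^2)/1 = 8/1 = 8, a_1 = floor((24 + 24)/8) = 6.
  m_2 = 8*6 - 24 = 24, d_2 = (584 - 24^2)/8 = 8/8 = 1, a_2 = floor((24 + 24)/1) = 48.
  m_3 = 1*48 - 24 = 24, d_3 = (584 - 24^2)/1 = 8/1 = 8: (m_3, d_3) = (m_1, d_1) = (24, 8), so from here the quotients repeat a_1, a_2; the period length is 2.
So sqrt(584) = [24; (6, 48)] with period length k = 2.
k is even, so the fundamental solution of x^2 - 584y^2 = 1 is (p_{k-1}, q_{k-1}) = (p_1, q_1); compute convergents through index 1.
Convergents (p_i = a_i*p_{i-1} + p_{i-2}, q_i = a_i*q_{i-1} + q_{i-2} with p_{-2}=0, p_{-1}=1, q_{-2}=1, q_{-1}=0):
  i=0: a_0=24, p_0 = 24*1 + 0 = 24, q_0 = 24*0 + 1 = 1.
  i=1: a_1=6, p_1 = 6*24 + 1 = 145, q_1 = 6*1 + 0 = 6.
Check: 145^2 - 584*6^2 = 21025 - 21024 = 1, so (x, y) = (145, 6) solves the equation, and by the theorem it is the least positive solution.

(x, y) = (145, 6)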